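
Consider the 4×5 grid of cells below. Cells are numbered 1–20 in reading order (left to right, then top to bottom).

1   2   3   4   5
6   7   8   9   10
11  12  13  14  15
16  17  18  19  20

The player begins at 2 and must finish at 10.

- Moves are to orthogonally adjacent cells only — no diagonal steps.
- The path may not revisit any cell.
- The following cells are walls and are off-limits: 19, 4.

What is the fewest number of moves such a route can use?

4

The Manhattan distance from 2 to 10 is |1−2| + |2−5| = 4, so at least 4 moves are needed.
A route of 4 moves achieves this: 2 → 7 → 8 → 9 → 10.
Since 4 matches the lower bound, it is optimal.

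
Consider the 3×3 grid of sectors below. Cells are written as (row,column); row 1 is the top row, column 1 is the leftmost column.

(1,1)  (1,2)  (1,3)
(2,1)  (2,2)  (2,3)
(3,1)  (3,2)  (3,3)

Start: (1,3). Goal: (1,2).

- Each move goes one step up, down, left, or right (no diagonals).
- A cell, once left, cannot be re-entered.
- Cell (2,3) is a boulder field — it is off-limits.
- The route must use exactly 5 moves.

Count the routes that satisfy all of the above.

0

Need simple routes of exactly 5 moves from (1,3) to (1,2) (Manhattan distance 1, so 2 moves are spent on a detour and 2 undoing it).
No route satisfies every constraint, so the count is 0.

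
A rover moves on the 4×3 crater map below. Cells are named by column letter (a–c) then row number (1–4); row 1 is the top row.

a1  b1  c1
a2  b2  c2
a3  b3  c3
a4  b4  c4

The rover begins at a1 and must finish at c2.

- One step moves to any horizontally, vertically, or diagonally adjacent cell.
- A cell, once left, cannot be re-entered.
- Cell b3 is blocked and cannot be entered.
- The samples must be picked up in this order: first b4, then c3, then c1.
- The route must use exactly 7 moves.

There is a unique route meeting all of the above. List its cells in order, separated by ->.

The waypoints must appear in the order b4, c3, c1, with no cell reused.
Route from a1: 2× down (reaching a3), down-right to b4, up-right to c3, up-left to b2, up-right to c1, down to c2 — 7 moves in all.
Check: order respected (b4 at step 3, c3 at step 4, c1 at step 6); 7 moves as required.

a1 -> a2 -> a3 -> b4 -> c3 -> b2 -> c1 -> c2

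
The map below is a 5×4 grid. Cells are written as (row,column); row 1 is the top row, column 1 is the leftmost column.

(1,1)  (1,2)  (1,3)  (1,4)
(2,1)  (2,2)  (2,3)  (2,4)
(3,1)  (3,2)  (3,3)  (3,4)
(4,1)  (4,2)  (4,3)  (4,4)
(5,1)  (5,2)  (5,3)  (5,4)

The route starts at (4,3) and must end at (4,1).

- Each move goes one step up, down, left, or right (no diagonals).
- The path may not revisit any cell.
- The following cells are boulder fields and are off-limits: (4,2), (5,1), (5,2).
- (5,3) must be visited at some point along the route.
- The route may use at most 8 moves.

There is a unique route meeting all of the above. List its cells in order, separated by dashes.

The 8-move cap with required stops at (5,3) leaves no slack for detours.
Route from (4,3): down 1 to (5,3), right 1 to (5,4), up 2 to (3,4), left 3 to (3,1), down 1 to (4,1) — 8 moves in all.
Check: all required cells visited; 8 ≤ 8 moves.

(4,3) - (5,3) - (5,4) - (4,4) - (3,4) - (3,3) - (3,2) - (3,1) - (4,1)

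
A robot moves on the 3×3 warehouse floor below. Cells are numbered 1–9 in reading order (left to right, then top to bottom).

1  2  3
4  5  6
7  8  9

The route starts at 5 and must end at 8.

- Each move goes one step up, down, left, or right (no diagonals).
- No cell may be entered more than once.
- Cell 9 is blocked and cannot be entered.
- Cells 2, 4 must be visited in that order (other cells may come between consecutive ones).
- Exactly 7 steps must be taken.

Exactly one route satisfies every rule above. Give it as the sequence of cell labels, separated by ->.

5 -> 6 -> 3 -> 2 -> 1 -> 4 -> 7 -> 8

The waypoints must appear in the order 2, 4, with no cell reused.
Route from 5: right to 6, up to 3, 2× left (reaching 1), 2× down (reaching 7), right to 8 — 7 moves in all.
Check: order respected (2 at step 3, 4 at step 5); 7 moves as required.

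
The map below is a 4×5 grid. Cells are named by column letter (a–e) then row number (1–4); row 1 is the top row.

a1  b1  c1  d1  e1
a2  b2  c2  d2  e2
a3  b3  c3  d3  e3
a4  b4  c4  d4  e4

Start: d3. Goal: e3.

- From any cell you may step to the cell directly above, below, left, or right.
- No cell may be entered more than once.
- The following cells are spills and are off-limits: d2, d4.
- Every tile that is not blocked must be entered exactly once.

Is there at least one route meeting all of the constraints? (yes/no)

no

Cell e4 has only one open neighbour but is neither the start nor the goal, so a Hamiltonian route would have to both enter and leave it through the same neighbour — impossible without revisiting.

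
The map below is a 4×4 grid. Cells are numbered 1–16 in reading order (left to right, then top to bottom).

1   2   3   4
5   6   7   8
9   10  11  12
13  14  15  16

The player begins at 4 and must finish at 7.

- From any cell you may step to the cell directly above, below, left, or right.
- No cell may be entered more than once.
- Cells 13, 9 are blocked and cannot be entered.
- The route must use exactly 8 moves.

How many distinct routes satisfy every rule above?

Need simple routes of exactly 8 moves from 4 to 7 (Manhattan distance 2, so 3 moves are spent on a detour and 3 undoing it).
Enumerating: 4 8 12 16 15 11 10 6 7 | 4 8 12 16 15 14 10 6 7 | 4 8 12 16 15 14 10 11 7 | 4 8 12 11 15 14 10 6 7 | 4 8 12 11 10 6 2 3 7 | 4 3 2 6 10 14 15 11 7 | 4 3 2 6 10 11 12 8 7 | 4 3 2 1 5 6 10 11 7.
That gives 8 routes.

8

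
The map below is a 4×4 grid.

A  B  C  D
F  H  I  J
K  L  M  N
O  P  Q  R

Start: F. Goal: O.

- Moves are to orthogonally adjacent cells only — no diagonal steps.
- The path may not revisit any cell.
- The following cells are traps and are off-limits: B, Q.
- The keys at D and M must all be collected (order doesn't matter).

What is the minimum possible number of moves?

Any route passes through D and M in some order between F and O. Summing Manhattan distances along each leg and taking the cheapest ordering (F → D → M → O) gives a lower bound of 4 + 3 + 3 = 10 moves.
A route of 10 moves achieves this: F → H → I → C → D → J → N → M → L → P → O.
Since 10 matches the lower bound, it is optimal.

10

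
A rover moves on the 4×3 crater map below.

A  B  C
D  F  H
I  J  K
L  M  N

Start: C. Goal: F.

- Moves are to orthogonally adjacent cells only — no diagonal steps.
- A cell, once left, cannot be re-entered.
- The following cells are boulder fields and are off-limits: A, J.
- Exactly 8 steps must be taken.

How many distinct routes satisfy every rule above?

Need simple routes of exactly 8 moves from C to F (Manhattan distance 2, so 3 moves are spent on a detour and 3 undoing it).
Enumerating: C H K N M L I D F.
That gives 1 route.

1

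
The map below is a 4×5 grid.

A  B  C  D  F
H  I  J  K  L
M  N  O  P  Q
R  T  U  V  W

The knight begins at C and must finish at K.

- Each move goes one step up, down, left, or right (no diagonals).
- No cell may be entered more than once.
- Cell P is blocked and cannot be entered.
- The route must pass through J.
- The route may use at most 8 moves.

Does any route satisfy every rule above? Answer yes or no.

One route that works: C → J → K.

yes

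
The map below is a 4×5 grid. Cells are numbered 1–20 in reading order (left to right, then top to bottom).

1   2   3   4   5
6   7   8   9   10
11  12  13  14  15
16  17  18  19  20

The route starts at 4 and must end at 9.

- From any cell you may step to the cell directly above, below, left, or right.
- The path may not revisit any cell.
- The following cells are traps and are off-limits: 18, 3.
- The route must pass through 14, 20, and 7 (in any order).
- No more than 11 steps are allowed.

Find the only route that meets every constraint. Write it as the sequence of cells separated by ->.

4 -> 5 -> 10 -> 15 -> 20 -> 19 -> 14 -> 13 -> 12 -> 7 -> 8 -> 9

Any route must reach 14, 20, and 7 and still end at 9 within 11 moves, so the order of the required stops is forced.
Route from 4: right to 5, 3× down (reaching 20), left to 19, up to 14, 2× left (reaching 12), up to 7, 2× right (reaching 9) — 11 moves in all.
Check: all required cells visited; 11 ≤ 11 moves.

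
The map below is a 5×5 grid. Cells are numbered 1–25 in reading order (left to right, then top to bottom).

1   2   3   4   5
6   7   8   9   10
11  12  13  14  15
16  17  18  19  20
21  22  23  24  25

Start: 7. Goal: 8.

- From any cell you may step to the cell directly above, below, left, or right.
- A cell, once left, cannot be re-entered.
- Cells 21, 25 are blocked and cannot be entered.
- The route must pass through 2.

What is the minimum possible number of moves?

3

Any route passes through 2 somewhere between 7 and 8. Summing Manhattan distances along the two legs (7 → 2 → 8) gives a lower bound of 1 + 2 = 3 moves.
A route of 3 moves achieves this: 7 → 2 → 3 → 8.
Since 3 matches the lower bound, it is optimal.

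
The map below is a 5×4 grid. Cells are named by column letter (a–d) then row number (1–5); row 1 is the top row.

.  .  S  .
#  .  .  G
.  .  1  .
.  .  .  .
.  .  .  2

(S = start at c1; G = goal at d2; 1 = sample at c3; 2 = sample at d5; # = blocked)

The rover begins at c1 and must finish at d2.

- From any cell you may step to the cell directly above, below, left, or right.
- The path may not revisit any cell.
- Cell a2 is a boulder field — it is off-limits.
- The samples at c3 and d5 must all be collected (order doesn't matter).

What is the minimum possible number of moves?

8

Any route passes through c3 and d5 in some order between c1 and d2. Summing Manhattan distances along each leg and taking the cheapest ordering (c1 → c3 → d5 → d2) gives a lower bound of 2 + 3 + 3 = 8 moves.
A route of 8 moves achieves this: c1 → c2 → c3 → c4 → c5 → d5 → d4 → d3 → d2.
Since 8 matches the lower bound, it is optimal.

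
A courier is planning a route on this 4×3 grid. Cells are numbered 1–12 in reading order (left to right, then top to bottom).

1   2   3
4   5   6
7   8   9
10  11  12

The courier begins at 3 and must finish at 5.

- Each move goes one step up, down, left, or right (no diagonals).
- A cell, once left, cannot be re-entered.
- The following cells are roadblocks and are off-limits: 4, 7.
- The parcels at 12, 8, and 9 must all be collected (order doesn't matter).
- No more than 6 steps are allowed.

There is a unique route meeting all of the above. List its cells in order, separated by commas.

Any route must reach 12, 8, and 9 and still end at 5 within 6 moves, so the order of the required stops is forced.
Route from 3: 3× down (reaching 12), left to 11, 2× up (reaching 5) — 6 moves in all.
Check: all required cells visited; 6 ≤ 6 moves.

3, 6, 9, 12, 11, 8, 5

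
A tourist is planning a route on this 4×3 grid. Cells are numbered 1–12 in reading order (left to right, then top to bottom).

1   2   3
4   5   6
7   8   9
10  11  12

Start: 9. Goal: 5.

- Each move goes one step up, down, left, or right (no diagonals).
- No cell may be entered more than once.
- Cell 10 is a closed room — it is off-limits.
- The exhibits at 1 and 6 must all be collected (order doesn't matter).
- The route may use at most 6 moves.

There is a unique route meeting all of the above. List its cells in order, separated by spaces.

The budget equals the shortest possible length, so every move has to be on a shortest route through the required cells.
Route from 9: up 2 to 3, left 2 to 1, down 1 to 4, right 1 to 5 — 6 moves in all.
Check: all required cells visited; 6 ≤ 6 moves.

9 6 3 2 1 4 5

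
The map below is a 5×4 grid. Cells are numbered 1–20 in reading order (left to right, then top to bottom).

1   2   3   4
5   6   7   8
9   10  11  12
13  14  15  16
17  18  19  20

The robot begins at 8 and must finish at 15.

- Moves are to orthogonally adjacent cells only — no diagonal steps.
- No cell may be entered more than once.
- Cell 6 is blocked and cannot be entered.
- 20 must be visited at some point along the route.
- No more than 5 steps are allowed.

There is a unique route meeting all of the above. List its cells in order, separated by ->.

The 5-move cap with required stops at 20 leaves no slack for detours.
Route from 8: 3× down (reaching 20), left to 19, up to 15 — 5 moves in all.
Check: all required cells visited; 5 ≤ 5 moves.

8 -> 12 -> 16 -> 20 -> 19 -> 15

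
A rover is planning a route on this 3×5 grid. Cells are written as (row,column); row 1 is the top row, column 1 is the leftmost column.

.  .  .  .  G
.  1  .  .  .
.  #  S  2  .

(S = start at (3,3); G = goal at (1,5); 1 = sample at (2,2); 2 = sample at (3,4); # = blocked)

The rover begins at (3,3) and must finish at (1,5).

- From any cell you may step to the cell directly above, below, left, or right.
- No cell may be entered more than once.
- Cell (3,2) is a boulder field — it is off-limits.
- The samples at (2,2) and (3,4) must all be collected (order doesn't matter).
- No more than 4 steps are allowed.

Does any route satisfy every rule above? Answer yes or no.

Even ignoring the no-revisit rule, getting from (3,3) to (1,5), taking the cheapest ordering (3,3) → (2,2) → (3,4) → (1,5) needs at least 2 + 3 + 3 = 8 moves (Manhattan distance per leg), which exceeds the 4-move limit.

no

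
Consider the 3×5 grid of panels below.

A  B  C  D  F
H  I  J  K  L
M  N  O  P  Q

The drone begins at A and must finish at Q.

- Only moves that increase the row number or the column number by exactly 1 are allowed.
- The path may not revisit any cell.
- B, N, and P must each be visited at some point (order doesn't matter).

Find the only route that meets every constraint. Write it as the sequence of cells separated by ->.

Moves only go right or down, so the column and row indices never decrease.
Route from A: right 1 to B, down 2 to N, right 3 to Q — 6 moves in all.
Check: all required cells visited.

A -> B -> I -> N -> O -> P -> Q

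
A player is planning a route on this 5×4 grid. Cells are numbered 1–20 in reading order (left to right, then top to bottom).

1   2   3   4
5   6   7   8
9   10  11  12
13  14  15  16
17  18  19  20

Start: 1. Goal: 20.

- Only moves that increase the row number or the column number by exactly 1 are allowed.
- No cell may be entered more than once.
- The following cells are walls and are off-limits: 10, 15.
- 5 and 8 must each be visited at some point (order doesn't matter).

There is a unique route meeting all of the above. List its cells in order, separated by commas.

Moves only go right or down, so the column and row indices never decrease.
Route from 1: down 1 to 5, right 3 to 8, down 3 to 20 — 7 moves in all.
Check: all required cells visited.

1, 5, 6, 7, 8, 12, 16, 20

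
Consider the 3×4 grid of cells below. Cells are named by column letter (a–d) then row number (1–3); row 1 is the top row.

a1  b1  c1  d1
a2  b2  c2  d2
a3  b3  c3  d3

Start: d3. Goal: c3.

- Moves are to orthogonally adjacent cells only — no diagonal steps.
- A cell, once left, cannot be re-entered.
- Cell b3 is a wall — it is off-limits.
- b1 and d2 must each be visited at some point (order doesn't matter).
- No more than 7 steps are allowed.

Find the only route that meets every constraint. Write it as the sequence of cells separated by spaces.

d3 d2 d1 c1 b1 b2 c2 c3

The 7-move cap with required stops at b1, d2 leaves no slack for detours.
Route from d3: up 2 to d1, left 2 to b1, down 1 to b2, right 1 to c2, down 1 to c3 — 7 moves in all.
Check: all required cells visited; 7 ≤ 7 moves.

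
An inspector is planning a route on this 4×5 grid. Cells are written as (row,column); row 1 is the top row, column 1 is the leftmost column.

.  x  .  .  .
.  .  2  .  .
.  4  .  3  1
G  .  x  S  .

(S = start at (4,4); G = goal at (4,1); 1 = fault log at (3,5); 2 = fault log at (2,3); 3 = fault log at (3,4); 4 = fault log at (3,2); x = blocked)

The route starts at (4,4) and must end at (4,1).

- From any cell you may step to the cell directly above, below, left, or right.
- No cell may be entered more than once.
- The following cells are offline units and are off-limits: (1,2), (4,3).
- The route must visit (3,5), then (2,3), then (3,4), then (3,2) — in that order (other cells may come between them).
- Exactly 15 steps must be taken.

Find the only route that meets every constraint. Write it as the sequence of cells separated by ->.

(4,4) -> (4,5) -> (3,5) -> (2,5) -> (1,5) -> (1,4) -> (1,3) -> (2,3) -> (2,4) -> (3,4) -> (3,3) -> (3,2) -> (2,2) -> (2,1) -> (3,1) -> (4,1)

The waypoints must appear in the order (3,5), (2,3), (3,4), (3,2), with no cell reused.
Route from (4,4): right 1 to (4,5), up 3 to (1,5), left 2 to (1,3), down 1 to (2,3), right 1 to (2,4), down 1 to (3,4), left 2 to (3,2), up 1 to (2,2), left 1 to (2,1), down 2 to (4,1) — 15 moves in all.
Check: order respected (1 at step 2, 2 at step 7, 3 at step 9, 4 at step 11); 15 moves as required.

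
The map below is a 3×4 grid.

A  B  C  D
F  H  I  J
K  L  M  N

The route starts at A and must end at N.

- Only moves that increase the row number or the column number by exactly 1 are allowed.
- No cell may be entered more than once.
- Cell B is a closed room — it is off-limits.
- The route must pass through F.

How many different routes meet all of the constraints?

A right/down-only route from A to N makes exactly 2 down-moves and 3 right-moves in some order.
With no other constraints that would be C(5,2) = 10 routes.
Split at F and multiply the segment counts (each segment already excludes blocked cells): A→F: 1; F→N: 4; product = 4.
That gives 4 routes.

4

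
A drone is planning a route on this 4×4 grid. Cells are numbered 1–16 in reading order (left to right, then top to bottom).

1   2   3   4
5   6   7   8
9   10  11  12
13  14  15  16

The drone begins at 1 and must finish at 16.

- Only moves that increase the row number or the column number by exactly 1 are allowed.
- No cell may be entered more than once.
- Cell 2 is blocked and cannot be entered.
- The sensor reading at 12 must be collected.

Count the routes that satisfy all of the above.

A right/down-only route from 1 to 16 makes exactly 3 down-moves and 3 right-moves in some order.
With no other constraints that would be C(6,3) = 20 routes.
Split at 12 and multiply the segment counts (each segment already excludes blocked cells): 1→12: 4; 12→16: 1; product = 4.
That gives 4 routes.

4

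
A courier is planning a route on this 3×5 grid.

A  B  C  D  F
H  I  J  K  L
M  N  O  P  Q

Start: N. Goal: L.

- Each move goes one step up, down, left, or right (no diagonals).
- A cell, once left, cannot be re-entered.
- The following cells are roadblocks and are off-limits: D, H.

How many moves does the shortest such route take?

The Manhattan distance from N to L is |3−2| + |2−5| = 4, so at least 4 moves are needed.
A route of 4 moves achieves this: N → I → J → K → L.
Since 4 matches the lower bound, it is optimal.

4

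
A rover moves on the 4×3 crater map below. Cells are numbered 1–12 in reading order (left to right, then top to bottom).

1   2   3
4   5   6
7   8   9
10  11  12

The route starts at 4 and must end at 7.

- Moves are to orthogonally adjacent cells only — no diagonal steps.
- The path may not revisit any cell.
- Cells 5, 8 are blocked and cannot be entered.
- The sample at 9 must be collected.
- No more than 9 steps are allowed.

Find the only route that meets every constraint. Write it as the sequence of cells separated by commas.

4, 1, 2, 3, 6, 9, 12, 11, 10, 7

The 9-move cap with required stops at 9 leaves no slack for detours.
Route from 4: up 1 to 1, right 2 to 3, down 3 to 12, left 2 to 10, up 1 to 7 — 9 moves in all.
Check: all required cells visited; 9 ≤ 9 moves.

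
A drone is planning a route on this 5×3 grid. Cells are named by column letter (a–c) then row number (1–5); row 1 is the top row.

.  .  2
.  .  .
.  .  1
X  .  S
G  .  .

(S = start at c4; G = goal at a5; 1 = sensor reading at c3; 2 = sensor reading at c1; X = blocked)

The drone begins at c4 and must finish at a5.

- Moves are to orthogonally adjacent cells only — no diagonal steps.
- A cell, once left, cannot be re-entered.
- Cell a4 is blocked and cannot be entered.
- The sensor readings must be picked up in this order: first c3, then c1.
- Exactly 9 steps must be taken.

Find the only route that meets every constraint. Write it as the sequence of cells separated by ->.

The waypoints must appear in the order c3, c1, with no cell reused.
Route from c4: 3× up (reaching c1), left to b1, 4× down (reaching b5), left to a5 — 9 moves in all.
Check: order respected (1 at step 1, 2 at step 3); 9 moves as required.

c4 -> c3 -> c2 -> c1 -> b1 -> b2 -> b3 -> b4 -> b5 -> a5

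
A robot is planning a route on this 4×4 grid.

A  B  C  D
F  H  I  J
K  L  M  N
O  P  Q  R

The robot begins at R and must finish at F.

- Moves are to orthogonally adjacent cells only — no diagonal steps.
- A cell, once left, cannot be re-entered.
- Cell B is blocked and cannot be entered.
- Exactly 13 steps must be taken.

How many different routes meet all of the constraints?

Need simple routes of exactly 13 moves from R to F (Manhattan distance 5, so 4 moves are spent on a detour and 4 undoing it).
Enumerating: R N J D C I M Q P O K L H F | R N J D C I H L M Q P O K F | R Q M N J D C I H L P O K F | R Q P O K L M N J D C I H F.
That gives 4 routes.

4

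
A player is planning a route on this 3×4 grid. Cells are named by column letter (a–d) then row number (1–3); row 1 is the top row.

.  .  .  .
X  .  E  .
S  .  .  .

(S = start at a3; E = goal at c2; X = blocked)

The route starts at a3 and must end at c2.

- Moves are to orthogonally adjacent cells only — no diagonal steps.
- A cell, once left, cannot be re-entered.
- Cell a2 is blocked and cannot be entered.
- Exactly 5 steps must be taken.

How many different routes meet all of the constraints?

2

Need simple routes of exactly 5 moves from a3 to c2 (Manhattan distance 3, so 1 moves are spent on a detour and 1 undoing it).
Enumerating: a3 b3 b2 b1 c1 c2 | a3 b3 c3 d3 d2 c2.
That gives 2 routes.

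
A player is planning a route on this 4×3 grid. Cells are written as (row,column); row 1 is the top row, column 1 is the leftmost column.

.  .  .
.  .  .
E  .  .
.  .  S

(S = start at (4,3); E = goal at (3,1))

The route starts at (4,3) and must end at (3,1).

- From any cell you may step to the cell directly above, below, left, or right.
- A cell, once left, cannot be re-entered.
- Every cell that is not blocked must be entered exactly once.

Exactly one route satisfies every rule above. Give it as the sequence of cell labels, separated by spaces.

Need to visit all 12 open cells exactly once, starting at (4,3) and ending at (3,1).
Route from (4,3): up 3 to (1,3), left 2 to (1,1), down 1 to (2,1), right 1 to (2,2), down 2 to (4,2), left 1 to (4,1), up 1 to (3,1) — 11 moves in all.
Check: all 12 open cells covered.

(4,3) (3,3) (2,3) (1,3) (1,2) (1,1) (2,1) (2,2) (3,2) (4,2) (4,1) (3,1)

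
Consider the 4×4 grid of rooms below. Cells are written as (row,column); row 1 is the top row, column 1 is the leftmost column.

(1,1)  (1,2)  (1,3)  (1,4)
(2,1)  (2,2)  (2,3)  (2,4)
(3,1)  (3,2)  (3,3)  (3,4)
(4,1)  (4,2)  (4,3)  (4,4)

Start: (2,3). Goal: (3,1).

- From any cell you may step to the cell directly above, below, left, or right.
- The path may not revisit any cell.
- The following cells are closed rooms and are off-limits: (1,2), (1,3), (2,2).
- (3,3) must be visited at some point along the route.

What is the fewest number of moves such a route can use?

3

Any route passes through (3,3) somewhere between (2,3) and (3,1). Summing Manhattan distances along the two legs ((2,3) → (3,3) → (3,1)) gives a lower bound of 1 + 2 = 3 moves.
A route of 3 moves achieves this: (2,3) → (3,3) → (3,2) → (3,1).
Since 3 matches the lower bound, it is optimal.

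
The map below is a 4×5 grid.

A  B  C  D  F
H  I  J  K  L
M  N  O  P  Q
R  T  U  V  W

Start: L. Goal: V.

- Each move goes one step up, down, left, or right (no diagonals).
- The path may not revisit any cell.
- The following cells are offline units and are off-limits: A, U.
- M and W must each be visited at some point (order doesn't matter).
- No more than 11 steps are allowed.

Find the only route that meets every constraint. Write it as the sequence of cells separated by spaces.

L K J I H M N O P Q W V

The 11-move cap with required stops at M, W leaves no slack for detours.
Route from L: left 4 to H, down 1 to M, right 4 to Q, down 1 to W, left 1 to V — 11 moves in all.
Check: all required cells visited; 11 ≤ 11 moves.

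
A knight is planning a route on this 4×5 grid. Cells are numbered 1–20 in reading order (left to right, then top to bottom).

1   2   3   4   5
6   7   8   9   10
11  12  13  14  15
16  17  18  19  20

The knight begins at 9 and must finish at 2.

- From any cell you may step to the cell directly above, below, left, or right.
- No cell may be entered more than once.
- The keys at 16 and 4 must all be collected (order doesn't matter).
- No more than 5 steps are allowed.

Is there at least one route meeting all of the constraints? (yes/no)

no

Even ignoring the no-revisit rule, getting from 9 to 2, taking the cheapest ordering 9 → 4 → 16 → 2 needs at least 1 + 6 + 4 = 11 moves (Manhattan distance per leg), which exceeds the 5-move limit.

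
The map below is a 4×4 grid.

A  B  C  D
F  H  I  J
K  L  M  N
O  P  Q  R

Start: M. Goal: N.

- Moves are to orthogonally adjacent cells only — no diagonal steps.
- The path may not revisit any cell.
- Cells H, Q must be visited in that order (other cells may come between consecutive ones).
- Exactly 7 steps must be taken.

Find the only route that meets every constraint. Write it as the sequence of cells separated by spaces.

The waypoints must appear in the order H, Q, with no cell reused.
Route from M: up to I, left to H, 2× down (reaching P), 2× right (reaching R), up to N — 7 moves in all.
Check: order respected (H at step 2, Q at step 5); 7 moves as required.

M I H L P Q R N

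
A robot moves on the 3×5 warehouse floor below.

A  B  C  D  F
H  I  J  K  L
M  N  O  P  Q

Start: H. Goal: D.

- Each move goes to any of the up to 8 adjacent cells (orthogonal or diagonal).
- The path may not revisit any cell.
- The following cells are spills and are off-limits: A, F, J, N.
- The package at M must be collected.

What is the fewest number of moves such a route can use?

Any route passes through M somewhere between H and D. Summing Chebyshev distances along the two legs (H → M → D) gives a lower bound of 1 + 3 = 4 moves.
A route of 4 moves achieves this: H → M → I → C → D.
Since 4 matches the lower bound, it is optimal.

4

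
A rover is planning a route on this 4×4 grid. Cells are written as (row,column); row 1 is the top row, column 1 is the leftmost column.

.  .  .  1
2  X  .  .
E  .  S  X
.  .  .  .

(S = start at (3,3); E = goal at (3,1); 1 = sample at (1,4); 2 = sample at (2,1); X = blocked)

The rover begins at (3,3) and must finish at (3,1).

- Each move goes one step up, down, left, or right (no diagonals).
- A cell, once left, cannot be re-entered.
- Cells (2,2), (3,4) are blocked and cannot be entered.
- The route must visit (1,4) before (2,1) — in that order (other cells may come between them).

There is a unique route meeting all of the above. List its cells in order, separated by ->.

The waypoints must appear in the order (1,4), (2,1), with no cell reused.
Route from (3,3): up to (2,3), right to (2,4), up to (1,4), 3× left (reaching (1,1)), 2× down (reaching (3,1)) — 8 moves in all.
Check: order respected (1 at step 3, 2 at step 7).

(3,3) -> (2,3) -> (2,4) -> (1,4) -> (1,3) -> (1,2) -> (1,1) -> (2,1) -> (3,1)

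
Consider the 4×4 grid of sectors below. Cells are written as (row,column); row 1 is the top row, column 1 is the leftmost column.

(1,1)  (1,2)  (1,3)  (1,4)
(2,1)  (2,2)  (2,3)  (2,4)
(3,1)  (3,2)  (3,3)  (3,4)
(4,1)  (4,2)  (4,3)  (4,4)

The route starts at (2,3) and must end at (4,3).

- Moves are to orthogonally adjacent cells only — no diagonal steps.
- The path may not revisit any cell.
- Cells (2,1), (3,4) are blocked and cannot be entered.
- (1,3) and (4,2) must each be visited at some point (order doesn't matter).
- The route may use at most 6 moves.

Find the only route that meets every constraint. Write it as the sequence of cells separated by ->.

The budget equals the shortest possible length, so every move has to be on a shortest route through the required cells.
Route from (2,3): up to (1,3), left to (1,2), 3× down (reaching (4,2)), right to (4,3) — 6 moves in all.
Check: all required cells visited; 6 ≤ 6 moves.

(2,3) -> (1,3) -> (1,2) -> (2,2) -> (3,2) -> (4,2) -> (4,3)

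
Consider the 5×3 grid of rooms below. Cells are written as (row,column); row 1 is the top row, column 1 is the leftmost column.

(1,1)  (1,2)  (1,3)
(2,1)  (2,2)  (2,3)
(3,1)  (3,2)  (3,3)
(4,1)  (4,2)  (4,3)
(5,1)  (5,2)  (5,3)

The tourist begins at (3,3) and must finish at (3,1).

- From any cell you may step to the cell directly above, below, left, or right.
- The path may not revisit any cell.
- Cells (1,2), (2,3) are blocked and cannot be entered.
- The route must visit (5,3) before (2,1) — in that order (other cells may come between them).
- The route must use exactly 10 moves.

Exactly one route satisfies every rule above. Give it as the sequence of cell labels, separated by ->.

The waypoints must appear in the order (5,3), (2,1), with no cell reused.
Route from (3,3): down 2 to (5,3), left 2 to (5,1), up 1 to (4,1), right 1 to (4,2), up 2 to (2,2), left 1 to (2,1), down 1 to (3,1) — 10 moves in all.
Check: order respected ((5,3) at step 2, (2,1) at step 9); 10 moves as required.

(3,3) -> (4,3) -> (5,3) -> (5,2) -> (5,1) -> (4,1) -> (4,2) -> (3,2) -> (2,2) -> (2,1) -> (3,1)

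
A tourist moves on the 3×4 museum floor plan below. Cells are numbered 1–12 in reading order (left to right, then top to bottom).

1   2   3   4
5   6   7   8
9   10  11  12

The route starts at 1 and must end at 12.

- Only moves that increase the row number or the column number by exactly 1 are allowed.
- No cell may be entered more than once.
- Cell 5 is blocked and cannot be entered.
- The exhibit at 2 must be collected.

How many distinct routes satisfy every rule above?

A right/down-only route from 1 to 12 makes exactly 2 down-moves and 3 right-moves in some order.
With no other constraints that would be C(5,2) = 10 routes.
Split at 2 and multiply the segment counts (each segment already excludes blocked cells): 1→2: 1; 2→12: 6; product = 6.
That gives 6 routes.

6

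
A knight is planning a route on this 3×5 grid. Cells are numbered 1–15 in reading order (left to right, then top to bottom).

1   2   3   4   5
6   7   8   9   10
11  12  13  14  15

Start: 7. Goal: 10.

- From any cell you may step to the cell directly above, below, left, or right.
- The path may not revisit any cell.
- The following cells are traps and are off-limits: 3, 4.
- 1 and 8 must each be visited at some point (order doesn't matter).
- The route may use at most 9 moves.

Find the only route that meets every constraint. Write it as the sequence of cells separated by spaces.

7 2 1 6 11 12 13 8 9 10

The 9-move cap with required stops at 1, 8 leaves no slack for detours.
Route from 7: up 1 to 2, left 1 to 1, down 2 to 11, right 2 to 13, up 1 to 8, right 2 to 10 — 9 moves in all.
Check: all required cells visited; 9 ≤ 9 moves.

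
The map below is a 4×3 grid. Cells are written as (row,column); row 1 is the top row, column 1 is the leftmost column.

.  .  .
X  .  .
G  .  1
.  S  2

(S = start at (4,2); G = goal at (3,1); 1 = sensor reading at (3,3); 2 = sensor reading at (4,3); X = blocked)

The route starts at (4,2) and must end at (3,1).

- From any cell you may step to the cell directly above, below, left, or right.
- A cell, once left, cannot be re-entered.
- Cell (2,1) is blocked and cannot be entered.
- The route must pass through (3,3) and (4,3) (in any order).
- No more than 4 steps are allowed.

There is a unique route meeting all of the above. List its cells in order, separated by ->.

(4,2) -> (4,3) -> (3,3) -> (3,2) -> (3,1)

The budget equals the shortest possible length, so every move has to be on a shortest route through the required cells.
Route from (4,2): right to (4,3), up to (3,3), 2× left (reaching (3,1)) — 4 moves in all.
Check: all required cells visited; 4 ≤ 4 moves.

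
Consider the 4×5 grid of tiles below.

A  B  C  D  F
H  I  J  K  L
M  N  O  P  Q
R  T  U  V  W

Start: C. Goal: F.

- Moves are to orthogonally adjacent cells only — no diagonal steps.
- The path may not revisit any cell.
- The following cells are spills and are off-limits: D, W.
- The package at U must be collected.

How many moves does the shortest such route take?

8

Any route passes through U somewhere between C and F. Summing Manhattan distances along the two legs (C → U → F) gives a lower bound of 3 + 5 = 8 moves.
A route of 8 moves achieves this: C → J → O → U → V → P → K → L → F.
Since 8 matches the lower bound, it is optimal.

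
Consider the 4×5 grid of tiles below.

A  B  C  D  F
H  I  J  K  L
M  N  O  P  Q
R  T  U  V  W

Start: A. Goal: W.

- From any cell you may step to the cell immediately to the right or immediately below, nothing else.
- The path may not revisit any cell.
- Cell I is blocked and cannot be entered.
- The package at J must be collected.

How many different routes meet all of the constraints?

6

A right/down-only route from A to W makes exactly 3 down-moves and 4 right-moves in some order.
With no other constraints that would be C(7,3) = 35 routes.
Split at J and multiply the segment counts (each segment already excludes blocked cells): A→J: 1; J→W: 6; product = 6.
That gives 6 routes.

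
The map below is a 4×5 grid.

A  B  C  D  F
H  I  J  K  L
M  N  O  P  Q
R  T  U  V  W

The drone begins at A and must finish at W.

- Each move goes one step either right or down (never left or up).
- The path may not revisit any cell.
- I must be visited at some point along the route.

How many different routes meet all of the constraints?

20

A right/down-only route from A to W makes exactly 3 down-moves and 4 right-moves in some order.
With no other constraints that would be C(7,3) = 35 routes.
Split at I and multiply the segment counts: A→I: 2; I→W: 10; product = 20.
That gives 20 routes.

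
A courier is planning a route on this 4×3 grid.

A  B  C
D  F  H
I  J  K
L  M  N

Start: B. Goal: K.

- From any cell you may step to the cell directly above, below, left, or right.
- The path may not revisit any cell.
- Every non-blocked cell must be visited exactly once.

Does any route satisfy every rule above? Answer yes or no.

Exhausting the options from B, every branch either would have to re-enter a cell already used or reaches the goal with a constraint still unmet.

no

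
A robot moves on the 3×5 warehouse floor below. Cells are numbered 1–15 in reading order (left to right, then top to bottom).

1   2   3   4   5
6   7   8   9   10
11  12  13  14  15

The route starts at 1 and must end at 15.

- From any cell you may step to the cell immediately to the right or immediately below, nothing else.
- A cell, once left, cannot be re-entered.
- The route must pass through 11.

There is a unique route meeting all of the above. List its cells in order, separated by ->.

1 -> 6 -> 11 -> 12 -> 13 -> 14 -> 15

Moves only go right or down, so the column and row indices never decrease.
Route from 1: down 2 to 11, right 4 to 15 — 6 moves in all.
Check: all required cells visited.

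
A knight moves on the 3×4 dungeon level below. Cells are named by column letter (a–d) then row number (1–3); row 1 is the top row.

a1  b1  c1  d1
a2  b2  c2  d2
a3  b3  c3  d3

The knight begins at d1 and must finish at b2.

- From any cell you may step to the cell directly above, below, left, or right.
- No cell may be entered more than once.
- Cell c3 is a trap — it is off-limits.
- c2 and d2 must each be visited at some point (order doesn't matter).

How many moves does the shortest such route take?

Any route passes through c2 and d2 in some order between d1 and b2. Summing Manhattan distances along each leg and taking the cheapest ordering (d1 → d2 → c2 → b2) gives a lower bound of 1 + 1 + 1 = 3 moves.
A route of 3 moves achieves this: d1 → d2 → c2 → b2.
Since 3 matches the lower bound, it is optimal.

3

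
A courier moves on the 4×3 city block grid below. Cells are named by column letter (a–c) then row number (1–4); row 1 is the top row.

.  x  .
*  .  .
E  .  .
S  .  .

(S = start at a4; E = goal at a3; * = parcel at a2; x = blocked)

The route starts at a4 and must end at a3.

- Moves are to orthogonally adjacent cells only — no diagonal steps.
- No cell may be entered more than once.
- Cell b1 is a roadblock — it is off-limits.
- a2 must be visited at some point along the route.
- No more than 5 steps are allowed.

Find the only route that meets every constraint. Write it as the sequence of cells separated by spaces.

a4 b4 b3 b2 a2 a3

Any route must reach a2 and still end at a3 within 5 moves, so the order of the required stops is forced.
Route from a4: right 1 to b4, up 2 to b2, left 1 to a2, down 1 to a3 — 5 moves in all.
Check: all required cells visited; 5 ≤ 5 moves.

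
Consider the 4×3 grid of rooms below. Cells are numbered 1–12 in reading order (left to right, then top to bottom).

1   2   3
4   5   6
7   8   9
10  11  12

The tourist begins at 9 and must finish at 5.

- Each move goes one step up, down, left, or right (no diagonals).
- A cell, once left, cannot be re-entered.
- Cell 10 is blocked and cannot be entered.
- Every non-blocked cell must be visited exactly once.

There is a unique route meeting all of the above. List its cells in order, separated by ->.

9 -> 12 -> 11 -> 8 -> 7 -> 4 -> 1 -> 2 -> 3 -> 6 -> 5

Need to visit all 11 open cells exactly once, starting at 9 and ending at 5.
Cell 11 has only two open neighbours (8 and 12), so the path must pass straight through it: one of those is the cell it's entered from and the other is where it exits.
Route from 9: down 1 to 12, left 1 to 11, up 1 to 8, left 1 to 7, up 2 to 1, right 2 to 3, down 1 to 6, left 1 to 5 — 10 moves in all.
Check: all 11 open cells covered.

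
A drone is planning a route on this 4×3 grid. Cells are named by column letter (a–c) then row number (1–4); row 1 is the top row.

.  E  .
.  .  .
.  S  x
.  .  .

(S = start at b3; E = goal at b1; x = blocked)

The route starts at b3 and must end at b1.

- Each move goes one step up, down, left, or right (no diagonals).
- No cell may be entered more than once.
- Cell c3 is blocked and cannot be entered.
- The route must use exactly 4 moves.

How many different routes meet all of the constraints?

4

Need simple routes of exactly 4 moves from b3 to b1 (Manhattan distance 2, so 1 moves are spent on a detour and 1 undoing it).
Enumerating: b3 b2 a2 a1 b1 | b3 b2 c2 c1 b1 | b3 a3 a2 a1 b1 | b3 a3 a2 b2 b1.
That gives 4 routes.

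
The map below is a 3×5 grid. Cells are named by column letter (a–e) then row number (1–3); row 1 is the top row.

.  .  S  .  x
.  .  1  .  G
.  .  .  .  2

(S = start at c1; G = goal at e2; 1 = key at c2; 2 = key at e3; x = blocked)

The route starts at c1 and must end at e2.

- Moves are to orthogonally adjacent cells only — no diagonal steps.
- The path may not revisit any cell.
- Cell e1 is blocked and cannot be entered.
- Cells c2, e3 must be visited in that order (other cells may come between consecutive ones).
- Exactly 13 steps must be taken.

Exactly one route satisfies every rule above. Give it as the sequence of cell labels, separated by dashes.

c1 - d1 - d2 - c2 - b2 - b1 - a1 - a2 - a3 - b3 - c3 - d3 - e3 - e2

The waypoints must appear in the order c2, e3, with no cell reused.
Route from c1: right to d1, down to d2, 2× left (reaching b2), up to b1, left to a1, 2× down (reaching a3), 4× right (reaching e3), up to e2 — 13 moves in all.
Check: order respected (1 at step 3, 2 at step 12); 13 moves as required.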